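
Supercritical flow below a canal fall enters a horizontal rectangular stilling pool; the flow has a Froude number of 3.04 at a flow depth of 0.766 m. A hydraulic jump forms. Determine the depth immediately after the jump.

y₂ = 2.93 m

Fr₁ = 3.04 (given).
From the momentum equation for a rectangular channel, y₂/y₁ = ½[√(1 + 8Fr₁²) − 1] = ½[√74.93 − 1] = 3.83.
y₂ = 3.83 × 0.766 = 2.93 m.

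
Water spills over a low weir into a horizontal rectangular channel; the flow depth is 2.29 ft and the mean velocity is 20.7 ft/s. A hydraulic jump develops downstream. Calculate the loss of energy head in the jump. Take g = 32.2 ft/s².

ΔE = 1.43 ft

Fr₁ = V₁/√(g·y₁) = 20.7/√(32.2×2.29) = 2.41.
From the momentum equation for a rectangular channel, y₂/y₁ = ½[√(1 + 8Fr₁²) − 1] = ½[√47.49 − 1] = 2.95.
y₂ = 2.95 × 2.29 = 6.75 ft.
q = V₁·y₁ = 20.7 × 2.29 = 47.4 ft²/s. V₂ = q/y₂ = 47.4/6.75 = 7.03 ft/s. E₁ = y₁ + V₁²/2g = 8.94 ft; E₂ = y₂ + V₂²/2g = 7.51 ft. ΔE = E₁ − E₂ = 1.43 ft.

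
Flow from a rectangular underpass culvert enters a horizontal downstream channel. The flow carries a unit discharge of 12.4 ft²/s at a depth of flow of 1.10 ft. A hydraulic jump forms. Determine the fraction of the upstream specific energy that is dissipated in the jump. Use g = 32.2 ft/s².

V₁ = q/y₁ = 12.4/1.10 = 11.3 ft/s. Fr₁ = V₁/√(g·y₁) = 11.3/√(32.2×1.10) = 1.89.
By Bélanger, y₂/y₁ = ½[√(1 + 8Fr₁²) − 1] = ½[√29.70 − 1] = 2.22.
y₂ = 2.22 × 1.10 = 2.45 ft.
E₁ = y₁ + V₁²/2g = 3.07 ft. ΔE = (y₂ − y₁)³/(4y₁y₂) = 0.227 ft. ΔE/E₁ = 0.227/3.07 = 0.0739.

ΔE/E₁ = 0.0739 (7.39%)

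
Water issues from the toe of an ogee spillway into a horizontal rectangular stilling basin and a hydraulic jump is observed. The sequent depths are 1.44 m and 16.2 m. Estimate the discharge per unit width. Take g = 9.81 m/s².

For a rectangular channel the momentum equation gives q² = ½·g·y₁·y₂·(y₁ + y₂) = ½×9.81×1.44×16.2×17.6 = 2018.
q = √2018 = 44.9 m²/s.

q = 44.9 m²/s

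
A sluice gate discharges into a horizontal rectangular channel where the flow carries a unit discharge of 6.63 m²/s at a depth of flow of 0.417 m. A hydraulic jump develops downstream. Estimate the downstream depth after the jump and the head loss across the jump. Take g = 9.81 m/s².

y₂ = 4.43 m; ΔE = 8.76 m

V₁ = q/y₁ = 6.63/0.417 = 15.9 m/s. Fr₁ = V₁/√(g·y₁) = 15.9/√(9.81×0.417) = 7.86.
By Bélanger, y₂/y₁ = ½[√(1 + 8Fr₁²) − 1] = ½[√495.4 − 1] = 10.6.
y₂ = 10.6 × 0.417 = 4.43 m.
Head loss: ΔE = (y₂ − y₁)³/(4y₁y₂) = (4.43 − 0.417)³/(4×0.417×4.43) = 64.7/7.39 = 8.76 m.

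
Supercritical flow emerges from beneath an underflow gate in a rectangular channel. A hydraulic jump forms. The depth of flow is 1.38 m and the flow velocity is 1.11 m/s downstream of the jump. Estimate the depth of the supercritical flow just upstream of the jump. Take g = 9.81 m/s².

Fr₂ = V₂/√(g·y₂) = 1.11/√(9.81×1.38) = 0.302.
The Bélanger relation is symmetric: y₁/y₂ = ½[√(1 + 8Fr₂²) − 1] = ½[√1.728 − 1] = 0.157.
y₁ = 0.157 × 1.38 = 0.217 m.

y₁ = 0.217 m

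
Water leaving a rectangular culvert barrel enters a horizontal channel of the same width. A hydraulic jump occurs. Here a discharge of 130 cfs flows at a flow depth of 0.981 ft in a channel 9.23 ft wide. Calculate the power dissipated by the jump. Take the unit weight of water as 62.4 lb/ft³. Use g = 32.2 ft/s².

P = 11.4 hp

q = Q/b = 130/9.23 = 14.1 ft²/s; V₁ = q/y₁ = 14.4 ft/s. Fr₁ = V₁/√(g·y₁) = 2.55.
Conjugate-depth relation: y₂/y₁ = ½[√(1 + 8Fr₁²) − 1] = ½[√53.20 − 1] = 3.15.
y₂ = 3.15 × 0.981 = 3.09 ft.
Head loss: ΔE = (y₂ − y₁)³/(4y₁y₂) = (3.09 − 0.981)³/(4×0.981×3.09) = 9.34/12.1 = 0.771 ft.
P = γ·Q·ΔE/550 = 62.4 × 130 × 0.771 / 550 = 11.4 hp.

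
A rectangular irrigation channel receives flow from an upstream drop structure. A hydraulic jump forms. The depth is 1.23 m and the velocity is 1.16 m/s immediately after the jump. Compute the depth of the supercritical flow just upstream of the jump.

y₁ = 0.231 m

Fr₂ = V₂/√(g·y₂) = 1.16/√(9.81×1.23) = 0.334.
The Bélanger relation is symmetric: y₁/y₂ = ½[√(1 + 8Fr₂²) − 1] = ½[√1.892 − 1] = 0.188.
y₁ = 0.188 × 1.23 = 0.231 m.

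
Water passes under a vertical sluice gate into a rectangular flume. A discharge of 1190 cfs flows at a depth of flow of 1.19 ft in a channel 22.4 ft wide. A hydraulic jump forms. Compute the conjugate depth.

y₂ = 11.6 ft

q = Q/b = 1190/22.4 = 53.1 ft²/s; V₁ = q/y₁ = 44.6 ft/s. Fr₁ = V₁/√(g·y₁) = 7.21.
Conjugate-depth relation: y₂/y₁ = ½[√(1 + 8Fr₁²) − 1] = ½[√417.1 − 1] = 9.71.
y₂ = 9.71 × 1.19 = 11.6 ft.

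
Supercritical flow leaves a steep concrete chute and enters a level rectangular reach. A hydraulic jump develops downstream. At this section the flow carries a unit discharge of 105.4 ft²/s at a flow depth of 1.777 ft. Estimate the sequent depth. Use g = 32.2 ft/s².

y₂ = 18.84 ft

V₁ = q/y₁ = 105.4/1.777 = 59.31 ft/s. Fr₁ = V₁/√(g·y₁) = 59.31/√(32.2×1.777) = 7.841.
From the momentum equation for a rectangular channel, y₂/y₁ = ½[√(1 + 8Fr₁²) − 1] = ½[√492.87 − 1] = 10.60.
y₂ = 10.60 × 1.777 = 18.84 ft.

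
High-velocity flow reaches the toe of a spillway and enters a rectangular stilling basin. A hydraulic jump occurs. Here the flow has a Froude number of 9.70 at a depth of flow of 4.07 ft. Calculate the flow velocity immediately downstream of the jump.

Fr₁ = 9.70 (given).
Sequent-depth ratio: y₂/y₁ = ½[√(1 + 8Fr₁²) − 1] = ½[√753.7 − 1] = 13.2.
y₂ = 13.2 × 4.07 = 53.8 ft.
V₁ = Fr₁·√(g·y₁) = 9.70×√(32.2×4.07) = 111 ft/s; q = V₁·y₁ = 452 ft²/s.
V₂ = q/y₂ = 452/53.8 = 8.40 ft/s.

V₂ = 8.40 ft/s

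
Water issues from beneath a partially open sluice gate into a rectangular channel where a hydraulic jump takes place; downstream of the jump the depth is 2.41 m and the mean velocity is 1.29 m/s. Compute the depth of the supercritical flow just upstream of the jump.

Fr₂ = V₂/√(g·y₂) = 1.29/√(9.81×2.41) = 0.265.
Since the conjugate-depth ratio holds either way, y₁/y₂ = ½[√(1 + 8Fr₂²) − 1] = ½[√1.563 − 1] = 0.125.
y₁ = 0.125 × 2.41 = 0.302 m.

y₁ = 0.302 m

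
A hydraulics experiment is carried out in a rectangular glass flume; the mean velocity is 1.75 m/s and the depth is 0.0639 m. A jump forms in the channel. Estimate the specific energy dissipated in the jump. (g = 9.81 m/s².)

Fr₁ = V₁/√(g·y₁) = 1.75/√(9.81×0.0639) = 2.21.
By Bélanger, y₂/y₁ = ½[√(1 + 8Fr₁²) − 1] = ½[√40.08 − 1] = 2.67.
y₂ = 2.67 × 0.0639 = 0.170 m.
q = V₁·y₁ = 1.75 × 0.0639 = 0.112 m²/s. V₂ = q/y₂ = 0.112/0.170 = 0.657 m/s. E₁ = y₁ + V₁²/2g = 0.220 m; E₂ = y₂ + V₂²/2g = 0.192 m. ΔE = E₁ − E₂ = 0.0277 m.

ΔE = 0.0277 m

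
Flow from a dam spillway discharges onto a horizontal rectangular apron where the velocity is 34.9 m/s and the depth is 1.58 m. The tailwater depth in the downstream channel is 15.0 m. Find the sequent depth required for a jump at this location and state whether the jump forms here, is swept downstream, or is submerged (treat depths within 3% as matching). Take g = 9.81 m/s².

y₂ = 19.0 m; the jump is swept downstream

Fr₁ = V₁/√(g·y₁) = 34.9/√(9.81×1.58) = 8.86.
By Bélanger, y₂/y₁ = ½[√(1 + 8Fr₁²) − 1] = ½[√629.7 − 1] = 12.0.
y₂ = 12.0 × 1.58 = 19.0 m.
Tailwater y_tw = 15.0 m: y_tw < y₂, so the jump is swept downstream.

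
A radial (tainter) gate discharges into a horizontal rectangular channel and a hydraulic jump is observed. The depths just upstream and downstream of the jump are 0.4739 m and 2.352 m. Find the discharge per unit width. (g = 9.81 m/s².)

q = 3.931 m²/s

For a rectangular channel the momentum equation gives q² = ½·g·y₁·y₂·(y₁ + y₂) = ½×9.81×0.4739×2.352×2.826 = 15.45.
q = √15.45 = 3.931 m²/s.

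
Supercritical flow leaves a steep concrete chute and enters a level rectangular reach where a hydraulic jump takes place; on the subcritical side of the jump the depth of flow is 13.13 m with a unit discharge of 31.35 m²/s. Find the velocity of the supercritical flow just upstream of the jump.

V₁ = 29.18 m/s

V₂ = q/y₂ = 31.35/13.13 = 2.388 m/s; Fr₂ = V₂/√(g·y₂) = 0.2104.
The Bélanger relation is symmetric: y₁/y₂ = ½[√(1 + 8Fr₂²) − 1] = ½[√1.3541 − 1] = 0.08182.
y₁ = 0.08182 × 13.13 = 1.074 m.
V₁ = q/y₁ = 31.35/1.074 = 29.18 m/s.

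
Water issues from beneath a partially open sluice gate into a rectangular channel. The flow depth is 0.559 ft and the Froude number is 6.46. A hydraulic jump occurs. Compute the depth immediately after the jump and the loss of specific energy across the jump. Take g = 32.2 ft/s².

y₂ = 4.84 ft; ΔE = 7.23 ft

Fr₁ = 6.46 (given).
From the momentum equation for a rectangular channel, y₂/y₁ = ½[√(1 + 8Fr₁²) − 1] = ½[√334.9 − 1] = 8.65.
y₂ = 8.65 × 0.559 = 4.84 ft.
Head loss: ΔE = (y₂ − y₁)³/(4y₁y₂) = (4.84 − 0.559)³/(4×0.559×4.84) = 78.2/10.8 = 7.23 ft.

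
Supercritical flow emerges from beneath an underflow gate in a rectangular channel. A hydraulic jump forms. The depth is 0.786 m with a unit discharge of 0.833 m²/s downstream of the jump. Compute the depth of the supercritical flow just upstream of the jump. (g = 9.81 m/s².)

V₂ = q/y₂ = 0.833/0.786 = 1.06 m/s; Fr₂ = V₂/√(g·y₂) = 0.382.
Since the conjugate-depth ratio holds either way, y₁/y₂ = ½[√(1 + 8Fr₂²) − 1] = ½[√2.165 − 1] = 0.236.
y₁ = 0.236 × 0.786 = 0.185 m.

y₁ = 0.185 m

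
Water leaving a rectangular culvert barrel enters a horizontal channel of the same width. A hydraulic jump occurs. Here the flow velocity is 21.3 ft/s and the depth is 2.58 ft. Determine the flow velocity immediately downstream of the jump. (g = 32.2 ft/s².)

V₂ = 7.49 ft/s

Fr₁ = V₁/√(g·y₁) = 21.3/√(32.2×2.58) = 2.34.
By Bélanger, y₂/y₁ = ½[√(1 + 8Fr₁²) − 1] = ½[√44.69 − 1] = 2.84.
y₂ = 2.84 × 2.58 = 7.33 ft.
q = V₁·y₁ = 21.3 × 2.58 = 55.0 ft²/s.
V₂ = q/y₂ = 55.0/7.33 = 7.49 ft/s.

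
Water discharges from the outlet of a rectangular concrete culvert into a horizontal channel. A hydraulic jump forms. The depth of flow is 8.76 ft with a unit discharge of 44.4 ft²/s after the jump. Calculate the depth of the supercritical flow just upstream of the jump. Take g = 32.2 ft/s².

V₂ = q/y₂ = 44.4/8.76 = 5.07 ft/s; Fr₂ = V₂/√(g·y₂) = 0.302.
Applying the sequent-depth relation in reverse, y₁/y₂ = ½[√(1 + 8Fr₂²) − 1] = ½[√1.729 − 1] = 0.157.
y₁ = 0.157 × 8.76 = 1.38 ft.

y₁ = 1.38 ft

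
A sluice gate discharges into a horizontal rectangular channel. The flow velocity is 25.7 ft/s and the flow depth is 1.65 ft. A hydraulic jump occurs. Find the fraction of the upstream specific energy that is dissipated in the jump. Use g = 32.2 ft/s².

Fr₁ = V₁/√(g·y₁) = 25.7/√(32.2×1.65) = 3.53.
Sequent-depth ratio: y₂/y₁ = ½[√(1 + 8Fr₁²) − 1] = ½[√100.5 − 1] = 4.51.
y₂ = 4.51 × 1.65 = 7.44 ft.
E₁ = y₁ + V₁²/2g = 11.9 ft. ΔE = (y₂ − y₁)³/(4y₁y₂) = 3.96 ft. ΔE/E₁ = 3.96/11.9 = 0.332.

ΔE/E₁ = 0.332 (33.2%)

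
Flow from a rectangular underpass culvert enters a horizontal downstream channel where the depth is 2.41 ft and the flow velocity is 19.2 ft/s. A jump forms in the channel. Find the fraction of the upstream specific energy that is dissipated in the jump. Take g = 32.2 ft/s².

ΔE/E₁ = 0.121 (12.1%)

Fr₁ = V₁/√(g·y₁) = 19.2/√(32.2×2.41) = 2.18.
Sequent-depth ratio: y₂/y₁ = ½[√(1 + 8Fr₁²) − 1] = ½[√39.00 − 1] = 2.62.
y₂ = 2.62 × 2.41 = 6.32 ft.
E₁ = y₁ + V₁²/2g = 8.13 ft. ΔE = (y₂ − y₁)³/(4y₁y₂) = 0.981 ft. ΔE/E₁ = 0.981/8.13 = 0.121.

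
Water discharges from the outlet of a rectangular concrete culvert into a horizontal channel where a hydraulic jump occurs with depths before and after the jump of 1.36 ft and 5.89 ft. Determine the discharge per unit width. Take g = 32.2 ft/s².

For a rectangular channel the momentum equation gives q² = ½·g·y₁·y₂·(y₁ + y₂) = ½×32.2×1.36×5.89×7.25 = 935.
q = √935 = 30.6 ft²/s.

q = 30.6 ft²/s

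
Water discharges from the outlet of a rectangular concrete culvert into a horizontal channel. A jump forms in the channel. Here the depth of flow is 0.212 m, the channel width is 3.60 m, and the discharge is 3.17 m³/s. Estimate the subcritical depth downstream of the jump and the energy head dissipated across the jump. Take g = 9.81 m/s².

y₂ = 0.764 m; ΔE = 0.260 m

q = Q/b = 3.17/3.60 = 0.881 m²/s; V₁ = q/y₁ = 4.15 m/s. Fr₁ = V₁/√(g·y₁) = 2.88.
Sequent-depth ratio: y₂/y₁ = ½[√(1 + 8Fr₁²) − 1] = ½[√67.36 − 1] = 3.60.
y₂ = 3.60 × 0.212 = 0.764 m.
V₂ = q/y₂ = 0.881/0.764 = 1.15 m/s. E₁ = y₁ + V₁²/2g = 1.09 m; E₂ = y₂ + V₂²/2g = 0.832 m. ΔE = E₁ − E₂ = 0.260 m.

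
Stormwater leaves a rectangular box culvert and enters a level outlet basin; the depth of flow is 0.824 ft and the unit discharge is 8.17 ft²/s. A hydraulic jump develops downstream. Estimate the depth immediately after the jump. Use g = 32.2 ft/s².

V₁ = q/y₁ = 8.17/0.824 = 9.92 ft/s. Fr₁ = V₁/√(g·y₁) = 9.92/√(32.2×0.824) = 1.92.
Conjugate-depth relation: y₂/y₁ = ½[√(1 + 8Fr₁²) − 1] = ½[√30.64 − 1] = 2.27.
y₂ = 2.27 × 0.824 = 1.87 ft.

y₂ = 1.87 ft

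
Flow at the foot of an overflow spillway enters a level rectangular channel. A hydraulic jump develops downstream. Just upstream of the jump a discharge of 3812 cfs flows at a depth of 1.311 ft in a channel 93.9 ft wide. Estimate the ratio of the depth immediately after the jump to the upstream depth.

q = Q/b = 3812/93.9 = 40.60 ft²/s; V₁ = q/y₁ = 30.97 ft/s. Fr₁ = V₁/√(g·y₁) = 4.766.
By Bélanger, y₂/y₁ = ½[√(1 + 8Fr₁²) − 1] = ½[√182.72 − 1] = 6.259.

y₂/y₁ = 6.259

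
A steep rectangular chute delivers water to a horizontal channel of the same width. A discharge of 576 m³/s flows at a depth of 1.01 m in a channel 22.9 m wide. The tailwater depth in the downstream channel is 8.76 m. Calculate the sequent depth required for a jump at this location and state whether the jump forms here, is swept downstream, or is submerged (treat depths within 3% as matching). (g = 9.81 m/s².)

q = Q/b = 576/22.9 = 25.2 m²/s; V₁ = q/y₁ = 24.9 m/s. Fr₁ = V₁/√(g·y₁) = 7.91.
Conjugate-depth relation: y₂/y₁ = ½[√(1 + 8Fr₁²) − 1] = ½[√501.8 − 1] = 10.7.
y₂ = 10.7 × 1.01 = 10.8 m.
Tailwater y_tw = 8.76 m: y_tw < y₂, so the jump is swept downstream.

y₂ = 10.8 m; the jump is swept downstream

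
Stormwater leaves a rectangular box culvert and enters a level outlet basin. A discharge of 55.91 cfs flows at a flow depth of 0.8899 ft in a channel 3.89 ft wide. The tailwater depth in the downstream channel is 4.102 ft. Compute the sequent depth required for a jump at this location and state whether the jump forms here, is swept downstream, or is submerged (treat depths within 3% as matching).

y₂ = 3.378 ft; the jump is submerged

q = Q/b = 55.91/3.89 = 14.37 ft²/s; V₁ = q/y₁ = 16.15 ft/s. Fr₁ = V₁/√(g·y₁) = 3.017.
Conjugate-depth relation: y₂/y₁ = ½[√(1 + 8Fr₁²) − 1] = ½[√73.827 − 1] = 3.796.
y₂ = 3.796 × 0.8899 = 3.378 ft.
Tailwater y_tw = 4.102 ft: y_tw > y₂, so the jump is submerged.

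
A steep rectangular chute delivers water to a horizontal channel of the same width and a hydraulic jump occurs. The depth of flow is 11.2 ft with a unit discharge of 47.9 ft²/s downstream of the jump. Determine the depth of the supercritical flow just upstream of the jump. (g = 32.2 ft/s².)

y₁ = 1.04 ft

V₂ = q/y₂ = 47.9/11.2 = 4.28 ft/s; Fr₂ = V₂/√(g·y₂) = 0.225.
From the momentum equation (using Fr₂), y₁/y₂ = ½[√(1 + 8Fr₂²) − 1] = ½[√1.406 − 1] = 0.0928.
y₁ = 0.0928 × 11.2 = 1.04 ft.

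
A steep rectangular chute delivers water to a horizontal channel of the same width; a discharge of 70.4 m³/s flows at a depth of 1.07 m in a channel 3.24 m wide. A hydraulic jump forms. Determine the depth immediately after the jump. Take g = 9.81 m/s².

y₂ = 8.96 m

q = Q/b = 70.4/3.24 = 21.7 m²/s; V₁ = q/y₁ = 20.3 m/s. Fr₁ = V₁/√(g·y₁) = 6.27.
Sequent-depth ratio: y₂/y₁ = ½[√(1 + 8Fr₁²) − 1] = ½[√315.3 − 1] = 8.38.
y₂ = 8.38 × 1.07 = 8.96 m.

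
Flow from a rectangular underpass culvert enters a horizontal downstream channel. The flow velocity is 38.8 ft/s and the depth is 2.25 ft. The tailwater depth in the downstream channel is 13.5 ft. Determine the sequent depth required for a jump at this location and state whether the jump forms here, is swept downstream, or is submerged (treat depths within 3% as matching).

y₂ = 13.4 ft; the jump forms here

Fr₁ = V₁/√(g·y₁) = 38.8/√(32.2×2.25) = 4.56.
By Bélanger, y₂/y₁ = ½[√(1 + 8Fr₁²) − 1] = ½[√167.2 − 1] = 5.97.
y₂ = 5.97 × 2.25 = 13.4 ft.
Tailwater y_tw = 13.5 ft: y_tw ≈ y₂, so the jump forms here.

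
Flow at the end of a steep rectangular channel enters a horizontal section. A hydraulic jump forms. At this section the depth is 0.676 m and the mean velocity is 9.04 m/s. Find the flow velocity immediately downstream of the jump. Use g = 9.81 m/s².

Fr₁ = V₁/√(g·y₁) = 9.04/√(9.81×0.676) = 3.51.
Conjugate-depth relation: y₂/y₁ = ½[√(1 + 8Fr₁²) − 1] = ½[√99.59 − 1] = 4.49.
y₂ = 4.49 × 0.676 = 3.03 m.
q = V₁·y₁ = 9.04 × 0.676 = 6.11 m²/s.
V₂ = q/y₂ = 6.11/3.03 = 2.01 m/s.

V₂ = 2.01 m/s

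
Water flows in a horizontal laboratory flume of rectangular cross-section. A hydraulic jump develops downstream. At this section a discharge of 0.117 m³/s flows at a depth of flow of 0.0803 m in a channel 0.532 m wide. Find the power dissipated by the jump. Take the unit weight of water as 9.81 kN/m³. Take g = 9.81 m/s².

P = 0.143 kW

q = Q/b = 0.117/0.532 = 0.220 m²/s; V₁ = q/y₁ = 2.74 m/s. Fr₁ = V₁/√(g·y₁) = 3.09.
Conjugate-depth relation: y₂/y₁ = ½[√(1 + 8Fr₁²) − 1] = ½[√77.18 − 1] = 3.89.
y₂ = 3.89 × 0.0803 = 0.313 m.
Head loss: ΔE = (y₂ − y₁)³/(4y₁y₂) = (0.313 − 0.0803)³/(4×0.0803×0.313) = 0.0125/0.100 = 0.125 m.
P = γ·Q·ΔE = 9.81 × 0.117 × 0.125 = 0.143 kW.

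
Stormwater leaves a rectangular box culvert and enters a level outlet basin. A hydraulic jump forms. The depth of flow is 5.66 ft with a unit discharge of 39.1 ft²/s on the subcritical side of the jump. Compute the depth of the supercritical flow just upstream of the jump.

y₁ = 2.15 ft

V₂ = q/y₂ = 39.1/5.66 = 6.91 ft/s; Fr₂ = V₂/√(g·y₂) = 0.512.
Since the conjugate-depth ratio holds either way, y₁/y₂ = ½[√(1 + 8Fr₂²) − 1] = ½[√3.095 − 1] = 0.380.
y₁ = 0.380 × 5.66 = 2.15 ft.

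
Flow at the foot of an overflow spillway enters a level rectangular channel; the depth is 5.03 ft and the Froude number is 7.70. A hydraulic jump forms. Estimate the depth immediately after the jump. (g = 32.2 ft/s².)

y₂ = 52.3 ft

Fr₁ = 7.70 (given).
Conjugate-depth relation: y₂/y₁ = ½[√(1 + 8Fr₁²) − 1] = ½[√475.3 − 1] = 10.4.
y₂ = 10.4 × 5.03 = 52.3 ft.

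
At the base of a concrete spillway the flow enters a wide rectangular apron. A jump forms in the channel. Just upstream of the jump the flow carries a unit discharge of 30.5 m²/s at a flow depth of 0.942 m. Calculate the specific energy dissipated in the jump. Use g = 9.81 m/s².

ΔE = 40.4 m

V₁ = q/y₁ = 30.5/0.942 = 32.4 m/s. Fr₁ = V₁/√(g·y₁) = 32.4/√(9.81×0.942) = 10.7.
From the momentum equation for a rectangular channel, y₂/y₁ = ½[√(1 + 8Fr₁²) − 1] = ½[√908.5 − 1] = 14.6.
y₂ = 14.6 × 0.942 = 13.7 m.
V₂ = q/y₂ = 30.5/13.7 = 2.22 m/s. E₁ = y₁ + V₁²/2g = 54.4 m; E₂ = y₂ + V₂²/2g = 14.0 m. ΔE = E₁ − E₂ = 40.4 m.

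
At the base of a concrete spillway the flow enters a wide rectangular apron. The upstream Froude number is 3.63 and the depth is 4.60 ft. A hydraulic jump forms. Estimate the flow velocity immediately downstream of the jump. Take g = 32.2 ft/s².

Fr₁ = 3.63 (given).
By Bélanger, y₂/y₁ = ½[√(1 + 8Fr₁²) − 1] = ½[√106.4 − 1] = 4.66.
y₂ = 4.66 × 4.60 = 21.4 ft.
V₁ = Fr₁·√(g·y₁) = 3.63×√(32.2×4.60) = 44.2 ft/s; q = V₁·y₁ = 203 ft²/s.
V₂ = q/y₂ = 203/21.4 = 9.48 ft/s.

V₂ = 9.48 ft/s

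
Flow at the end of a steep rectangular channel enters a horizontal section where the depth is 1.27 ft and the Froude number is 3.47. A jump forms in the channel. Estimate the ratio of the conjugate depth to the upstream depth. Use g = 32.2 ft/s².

Fr₁ = 3.47 (given).
By Bélanger, y₂/y₁ = ½[√(1 + 8Fr₁²) − 1] = ½[√97.33 − 1] = 4.43.

y₂/y₁ = 4.43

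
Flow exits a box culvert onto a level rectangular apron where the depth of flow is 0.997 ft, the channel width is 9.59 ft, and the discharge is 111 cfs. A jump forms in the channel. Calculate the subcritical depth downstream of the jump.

y₂ = 2.43 ft

q = Q/b = 111/9.59 = 11.6 ft²/s; V₁ = q/y₁ = 11.6 ft/s. Fr₁ = V₁/√(g·y₁) = 2.05.
Sequent-depth ratio: y₂/y₁ = ½[√(1 + 8Fr₁²) − 1] = ½[√34.59 − 1] = 2.44.
y₂ = 2.44 × 0.997 = 2.43 ft.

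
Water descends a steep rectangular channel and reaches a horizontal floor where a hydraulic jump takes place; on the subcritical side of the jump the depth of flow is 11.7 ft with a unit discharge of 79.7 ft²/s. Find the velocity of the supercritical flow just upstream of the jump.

V₁ = 33.3 ft/s

V₂ = q/y₂ = 79.7/11.7 = 6.81 ft/s; Fr₂ = V₂/√(g·y₂) = 0.351.
Since the conjugate-depth ratio holds either way, y₁/y₂ = ½[√(1 + 8Fr₂²) − 1] = ½[√1.985 − 1] = 0.205.
y₁ = 0.205 × 11.7 = 2.39 ft.
V₁ = q/y₁ = 79.7/2.39 = 33.3 ft/s.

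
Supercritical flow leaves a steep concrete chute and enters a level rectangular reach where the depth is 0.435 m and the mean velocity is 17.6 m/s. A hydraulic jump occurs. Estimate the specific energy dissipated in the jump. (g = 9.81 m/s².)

ΔE = 11.1 m

Fr₁ = V₁/√(g·y₁) = 17.6/√(9.81×0.435) = 8.52.
Bélanger equation: y₂/y₁ = ½[√(1 + 8Fr₁²) − 1] = ½[√581.7 − 1] = 11.6.
y₂ = 11.6 × 0.435 = 5.03 m.
Head loss: ΔE = (y₂ − y₁)³/(4y₁y₂) = (5.03 − 0.435)³/(4×0.435×5.03) = 96.9/8.75 = 11.1 m.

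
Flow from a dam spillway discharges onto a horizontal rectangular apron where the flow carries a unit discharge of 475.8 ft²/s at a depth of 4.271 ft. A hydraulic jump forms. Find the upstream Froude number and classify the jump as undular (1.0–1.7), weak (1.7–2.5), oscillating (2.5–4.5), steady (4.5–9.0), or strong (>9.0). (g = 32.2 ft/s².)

V₁ = q/y₁ = 475.8/4.271 = 111.4 ft/s. Fr₁ = V₁/√(g·y₁) = 111.4/√(32.2×4.271) = 9.500.
Fr₁ = 9.500 lies in the strong range.

Fr₁ = 9.500; strong jump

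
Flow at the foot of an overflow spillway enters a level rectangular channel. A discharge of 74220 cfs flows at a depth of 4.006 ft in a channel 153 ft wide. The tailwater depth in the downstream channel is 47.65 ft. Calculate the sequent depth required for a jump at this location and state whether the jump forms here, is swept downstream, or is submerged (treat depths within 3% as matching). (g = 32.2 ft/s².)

q = Q/b = 74220/153 = 485.1 ft²/s; V₁ = q/y₁ = 121.1 ft/s. Fr₁ = V₁/√(g·y₁) = 10.66.
Conjugate-depth relation: y₂/y₁ = ½[√(1 + 8Fr₁²) − 1] = ½[√910.41 − 1] = 14.59.
y₂ = 14.59 × 4.006 = 58.43 ft.
Tailwater y_tw = 47.65 ft: y_tw < y₂, so the jump is swept downstream.

y₂ = 58.43 ft; the jump is swept downstream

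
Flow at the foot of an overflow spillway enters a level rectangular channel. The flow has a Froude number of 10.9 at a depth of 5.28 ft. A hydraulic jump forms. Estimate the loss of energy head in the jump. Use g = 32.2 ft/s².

Fr₁ = 10.9 (given).
Sequent-depth ratio: y₂/y₁ = ½[√(1 + 8Fr₁²) − 1] = ½[√951.5 − 1] = 14.9.
y₂ = 14.9 × 5.28 = 78.8 ft.
V₁ = Fr₁·√(g·y₁) = 10.9×√(32.2×5.28) = 142 ft/s; q = V₁·y₁ = 750 ft²/s. V₂ = q/y₂ = 750/78.8 = 9.52 ft/s. E₁ = y₁ + V₁²/2g = 319 ft; E₂ = y₂ + V₂²/2g = 80.2 ft. ΔE = E₁ − E₂ = 239 ft.

ΔE = 239 ft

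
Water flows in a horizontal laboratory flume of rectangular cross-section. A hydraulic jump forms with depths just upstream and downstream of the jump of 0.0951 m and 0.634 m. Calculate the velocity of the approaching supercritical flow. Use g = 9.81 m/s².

For a rectangular channel the momentum equation gives q² = ½·g·y₁·y₂·(y₁ + y₂) = ½×9.81×0.0951×0.634×0.729 = 0.216.
q = √0.216 = 0.464 m²/s.
V₁ = q/y₁ = 0.464/0.0951 = 4.88 m/s.

V₁ = 4.88 m/s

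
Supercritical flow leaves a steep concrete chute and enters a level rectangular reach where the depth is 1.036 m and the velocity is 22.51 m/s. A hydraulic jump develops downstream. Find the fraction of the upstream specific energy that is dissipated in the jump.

ΔE/E₁ = 0.623 (62.3%)

Fr₁ = V₁/√(g·y₁) = 22.51/√(9.81×1.036) = 7.061.
Bélanger equation: y₂/y₁ = ½[√(1 + 8Fr₁²) − 1] = ½[√399.85 − 1] = 9.498.
y₂ = 9.498 × 1.036 = 9.840 m.
E₁ = y₁ + V₁²/2g = 26.86 m. ΔE = (y₂ − y₁)³/(4y₁y₂) = 16.74 m. ΔE/E₁ = 16.74/26.86 = 0.623.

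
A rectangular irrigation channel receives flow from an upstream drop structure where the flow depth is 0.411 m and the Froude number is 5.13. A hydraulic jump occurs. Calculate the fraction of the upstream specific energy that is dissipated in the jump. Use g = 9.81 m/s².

Fr₁ = 5.13 (given).
Sequent-depth ratio: y₂/y₁ = ½[√(1 + 8Fr₁²) − 1] = ½[√211.5 − 1] = 6.77.
y₂ = 6.77 × 0.411 = 2.78 m.
E₁ = y₁(1 + Fr₁²/2) = 0.411×(1 + 5.13²/2) = 5.82 m. ΔE = (y₂ − y₁)³/(4y₁y₂) = 2.92 m. ΔE/E₁ = 2.92/5.82 = 0.501.

ΔE/E₁ = 0.501 (50.1%)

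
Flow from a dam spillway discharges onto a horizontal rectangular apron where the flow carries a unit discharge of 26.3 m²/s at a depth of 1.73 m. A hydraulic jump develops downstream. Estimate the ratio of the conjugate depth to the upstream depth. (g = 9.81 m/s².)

V₁ = q/y₁ = 26.3/1.73 = 15.2 m/s. Fr₁ = V₁/√(g·y₁) = 15.2/√(9.81×1.73) = 3.69.
Sequent-depth ratio: y₂/y₁ = ½[√(1 + 8Fr₁²) − 1] = ½[√109.9 − 1] = 4.74.

y₂/y₁ = 4.74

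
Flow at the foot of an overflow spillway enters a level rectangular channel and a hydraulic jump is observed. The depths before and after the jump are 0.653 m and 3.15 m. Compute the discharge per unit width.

q = 6.19 m²/s

For a rectangular channel the momentum equation gives q² = ½·g·y₁·y₂·(y₁ + y₂) = ½×9.81×0.653×3.15×3.80 = 38.4.
q = √38.4 = 6.19 m²/s.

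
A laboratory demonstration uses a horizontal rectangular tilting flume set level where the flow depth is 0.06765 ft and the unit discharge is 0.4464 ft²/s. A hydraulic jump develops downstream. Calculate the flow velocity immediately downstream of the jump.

V₁ = q/y₁ = 0.4464/0.06765 = 6.599 ft/s. Fr₁ = V₁/√(g·y₁) = 6.599/√(32.2×0.06765) = 4.471.
By Bélanger, y₂/y₁ = ½[√(1 + 8Fr₁²) − 1] = ½[√160.91 − 1] = 5.843.
y₂ = 5.843 × 0.06765 = 0.3952 ft.
V₂ = q/y₂ = 0.4464/0.3952 = 1.129 ft/s.

V₂ = 1.129 ft/s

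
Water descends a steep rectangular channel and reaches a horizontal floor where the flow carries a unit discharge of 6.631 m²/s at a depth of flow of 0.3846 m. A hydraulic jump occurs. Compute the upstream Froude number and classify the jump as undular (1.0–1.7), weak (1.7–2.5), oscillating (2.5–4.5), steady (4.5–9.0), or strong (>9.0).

Fr₁ = 8.876; steady jump

V₁ = q/y₁ = 6.631/0.3846 = 17.24 m/s. Fr₁ = V₁/√(g·y₁) = 17.24/√(9.81×0.3846) = 8.876.
Fr₁ = 8.876 lies in the steady range.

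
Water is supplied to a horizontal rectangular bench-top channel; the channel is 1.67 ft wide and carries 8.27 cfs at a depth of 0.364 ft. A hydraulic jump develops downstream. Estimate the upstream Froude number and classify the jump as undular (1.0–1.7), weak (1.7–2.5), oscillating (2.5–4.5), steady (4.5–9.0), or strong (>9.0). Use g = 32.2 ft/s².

q = Q/b = 8.27/1.67 = 4.95 ft²/s; V₁ = q/y₁ = 13.6 ft/s. Fr₁ = V₁/√(g·y₁) = 3.97.
Fr₁ = 3.97 lies in the oscillating range.

Fr₁ = 3.97; oscillating jump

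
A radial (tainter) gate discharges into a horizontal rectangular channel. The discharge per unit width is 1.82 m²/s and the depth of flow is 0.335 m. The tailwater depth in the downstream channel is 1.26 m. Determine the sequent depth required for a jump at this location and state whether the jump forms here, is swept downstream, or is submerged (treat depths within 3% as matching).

y₂ = 1.26 m; the jump forms here

V₁ = q/y₁ = 1.82/0.335 = 5.43 m/s. Fr₁ = V₁/√(g·y₁) = 5.43/√(9.81×0.335) = 3.00.
Bélanger equation: y₂/y₁ = ½[√(1 + 8Fr₁²) − 1] = ½[√72.85 − 1] = 3.77.
y₂ = 3.77 × 0.335 = 1.26 m.
Tailwater y_tw = 1.26 m: y_tw ≈ y₂, so the jump forms here.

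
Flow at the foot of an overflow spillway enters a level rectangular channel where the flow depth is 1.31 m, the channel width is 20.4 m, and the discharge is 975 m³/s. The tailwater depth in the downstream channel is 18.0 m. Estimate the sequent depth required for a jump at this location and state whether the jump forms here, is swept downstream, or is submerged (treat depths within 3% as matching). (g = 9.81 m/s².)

y₂ = 18.2 m; the jump forms here

q = Q/b = 975/20.4 = 47.8 m²/s; V₁ = q/y₁ = 36.5 m/s. Fr₁ = V₁/√(g·y₁) = 10.2.
From the momentum equation for a rectangular channel, y₂/y₁ = ½[√(1 + 8Fr₁²) − 1] = ½[√829.6 − 1] = 13.9.
y₂ = 13.9 × 1.31 = 18.2 m.
Tailwater y_tw = 18.0 m: y_tw ≈ y₂, so the jump forms here.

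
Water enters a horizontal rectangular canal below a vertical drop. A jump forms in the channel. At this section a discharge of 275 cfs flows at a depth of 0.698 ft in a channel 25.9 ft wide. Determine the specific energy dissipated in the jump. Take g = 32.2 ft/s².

ΔE = 1.24 ft

q = Q/b = 275/25.9 = 10.6 ft²/s; V₁ = q/y₁ = 15.2 ft/s. Fr₁ = V₁/√(g·y₁) = 3.21.
Conjugate-depth relation: y₂/y₁ = ½[√(1 + 8Fr₁²) − 1] = ½[√83.36 − 1] = 4.07.
y₂ = 4.07 × 0.698 = 2.84 ft.
V₂ = q/y₂ = 10.6/2.84 = 3.74 ft/s. E₁ = y₁ + V₁²/2g = 4.29 ft; E₂ = y₂ + V₂²/2g = 3.05 ft. ΔE = E₁ − E₂ = 1.24 ft.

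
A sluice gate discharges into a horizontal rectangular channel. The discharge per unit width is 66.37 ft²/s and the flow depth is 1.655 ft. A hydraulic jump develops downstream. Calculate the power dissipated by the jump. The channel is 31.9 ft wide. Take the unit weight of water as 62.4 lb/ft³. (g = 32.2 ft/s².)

P = 3387 hp

V₁ = q/y₁ = 66.37/1.655 = 40.10 ft/s. Fr₁ = V₁/√(g·y₁) = 40.10/√(32.2×1.655) = 5.493.
Sequent-depth ratio: y₂/y₁ = ½[√(1 + 8Fr₁²) − 1] = ½[√242.43 − 1] = 7.285.
y₂ = 7.285 × 1.655 = 12.06 ft.
Head loss: ΔE = (y₂ − y₁)³/(4y₁y₂) = (12.06 − 1.655)³/(4×1.655×12.06) = 1125/79.82 = 14.10 ft.
Q = q·b = 66.37 × 31.9 = 2117 cfs. P = γ·Q·ΔE/550 = 62.4 × 2117 × 14.10 / 550 = 3387 hp.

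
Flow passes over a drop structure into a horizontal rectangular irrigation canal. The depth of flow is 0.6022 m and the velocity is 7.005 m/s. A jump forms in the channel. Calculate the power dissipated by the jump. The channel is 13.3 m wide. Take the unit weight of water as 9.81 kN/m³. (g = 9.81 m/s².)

P = 406.8 kW

Fr₁ = V₁/√(g·y₁) = 7.005/√(9.81×0.6022) = 2.882.
Conjugate-depth relation: y₂/y₁ = ½[√(1 + 8Fr₁²) − 1] = ½[√67.450 − 1] = 3.606.
y₂ = 3.606 × 0.6022 = 2.172 m.
Head loss: ΔE = (y₂ − y₁)³/(4y₁y₂) = (2.172 − 0.6022)³/(4×0.6022×2.172) = 3.867/5.231 = 0.7391 m.
q = V₁·y₁ = 7.005 × 0.6022 = 4.218 m²/s. Q = q·b = 4.218 × 13.3 = 56.10 m³/s. P = γ·Q·ΔE = 9.81 × 56.10 × 0.7391 = 406.8 kW.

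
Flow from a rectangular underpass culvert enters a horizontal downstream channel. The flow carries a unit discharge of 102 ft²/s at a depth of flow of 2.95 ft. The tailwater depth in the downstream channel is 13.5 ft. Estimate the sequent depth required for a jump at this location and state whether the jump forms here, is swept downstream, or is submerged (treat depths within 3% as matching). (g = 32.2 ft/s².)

V₁ = q/y₁ = 102/2.95 = 34.6 ft/s. Fr₁ = V₁/√(g·y₁) = 34.6/√(32.2×2.95) = 3.55.
Conjugate-depth relation: y₂/y₁ = ½[√(1 + 8Fr₁²) − 1] = ½[√101.7 − 1] = 4.54.
y₂ = 4.54 × 2.95 = 13.4 ft.
Tailwater y_tw = 13.5 ft: y_tw ≈ y₂, so the jump forms here.

y₂ = 13.4 ft; the jump forms here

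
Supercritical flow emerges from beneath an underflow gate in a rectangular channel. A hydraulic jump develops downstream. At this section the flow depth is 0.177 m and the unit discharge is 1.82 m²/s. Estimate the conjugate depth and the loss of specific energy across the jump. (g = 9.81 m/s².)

V₁ = q/y₁ = 1.82/0.177 = 10.3 m/s. Fr₁ = V₁/√(g·y₁) = 10.3/√(9.81×0.177) = 7.80.
Bélanger equation: y₂/y₁ = ½[√(1 + 8Fr₁²) − 1] = ½[√488.1 − 1] = 10.5.
y₂ = 10.5 × 0.177 = 1.87 m.
Head loss: ΔE = (y₂ − y₁)³/(4y₁y₂) = (1.87 − 0.177)³/(4×0.177×1.87) = 4.82/1.32 = 3.65 m.

y₂ = 1.87 m; ΔE = 3.65 m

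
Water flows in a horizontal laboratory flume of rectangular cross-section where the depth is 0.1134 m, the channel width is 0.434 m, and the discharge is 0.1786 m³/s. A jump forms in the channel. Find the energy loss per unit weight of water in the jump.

ΔE = 0.2518 m

q = Q/b = 0.1786/0.434 = 0.4115 m²/s; V₁ = q/y₁ = 3.629 m/s. Fr₁ = V₁/√(g·y₁) = 3.441.
Bélanger equation: y₂/y₁ = ½[√(1 + 8Fr₁²) − 1] = ½[√95.703 − 1] = 4.391.
y₂ = 4.391 × 0.1134 = 0.4980 m.
Head loss: ΔE = (y₂ − y₁)³/(4y₁y₂) = (0.4980 − 0.1134)³/(4×0.1134×0.4980) = 0.05688/0.2259 = 0.2518 m.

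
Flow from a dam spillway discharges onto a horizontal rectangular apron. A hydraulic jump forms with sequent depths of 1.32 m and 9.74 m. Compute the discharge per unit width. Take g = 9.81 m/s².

For a rectangular channel the momentum equation gives q² = ½·g·y₁·y₂·(y₁ + y₂) = ½×9.81×1.32×9.74×11.1 = 697.
q = √697 = 26.4 m²/s.

q = 26.4 m²/s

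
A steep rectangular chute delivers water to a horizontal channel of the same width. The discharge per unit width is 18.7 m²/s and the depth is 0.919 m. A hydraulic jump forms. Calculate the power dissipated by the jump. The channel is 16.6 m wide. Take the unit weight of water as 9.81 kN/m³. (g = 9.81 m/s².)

V₁ = q/y₁ = 18.7/0.919 = 20.3 m/s. Fr₁ = V₁/√(g·y₁) = 20.3/√(9.81×0.919) = 6.78.
From the momentum equation for a rectangular channel, y₂/y₁ = ½[√(1 + 8Fr₁²) − 1] = ½[√368.4 − 1] = 9.10.
y₂ = 9.10 × 0.919 = 8.36 m.
V₂ = q/y₂ = 18.7/8.36 = 2.24 m/s. E₁ = y₁ + V₁²/2g = 22.0 m; E₂ = y₂ + V₂²/2g = 8.62 m. ΔE = E₁ − E₂ = 13.4 m.
Q = q·b = 18.7 × 16.6 = 310 m³/s. P = γ·Q·ΔE = 9.81 × 310 × 13.4 = 40828 kW.

P = 40828 kW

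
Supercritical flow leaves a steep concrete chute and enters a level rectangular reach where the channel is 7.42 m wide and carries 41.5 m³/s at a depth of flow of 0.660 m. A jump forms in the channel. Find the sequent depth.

q = Q/b = 41.5/7.42 = 5.59 m²/s; V₁ = q/y₁ = 8.47 m/s. Fr₁ = V₁/√(g·y₁) = 3.33.
By Bélanger, y₂/y₁ = ½[√(1 + 8Fr₁²) − 1] = ½[√89.73 − 1] = 4.24.
y₂ = 4.24 × 0.660 = 2.80 m.

y₂ = 2.80 m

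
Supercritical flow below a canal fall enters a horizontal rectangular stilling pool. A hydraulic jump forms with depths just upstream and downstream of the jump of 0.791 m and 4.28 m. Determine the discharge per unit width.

q = 9.18 m²/s

For a rectangular channel the momentum equation gives q² = ½·g·y₁·y₂·(y₁ + y₂) = ½×9.81×0.791×4.28×5.07 = 84.2.
q = √84.2 = 9.18 m²/s.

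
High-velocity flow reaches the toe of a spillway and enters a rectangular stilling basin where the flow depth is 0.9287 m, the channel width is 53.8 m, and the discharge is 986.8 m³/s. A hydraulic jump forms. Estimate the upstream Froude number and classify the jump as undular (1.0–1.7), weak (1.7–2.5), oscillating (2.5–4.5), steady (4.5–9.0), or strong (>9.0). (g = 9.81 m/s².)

q = Q/b = 986.8/53.8 = 18.34 m²/s; V₁ = q/y₁ = 19.75 m/s. Fr₁ = V₁/√(g·y₁) = 6.543.
Fr₁ = 6.543 lies in the steady range.

Fr₁ = 6.543; steady jump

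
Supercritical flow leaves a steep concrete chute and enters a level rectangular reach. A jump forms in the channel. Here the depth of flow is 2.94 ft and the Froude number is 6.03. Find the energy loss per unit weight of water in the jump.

Fr₁ = 6.03 (given).
Bélanger equation: y₂/y₁ = ½[√(1 + 8Fr₁²) − 1] = ½[√291.9 − 1] = 8.04.
y₂ = 8.04 × 2.94 = 23.6 ft.
Head loss: ΔE = (y₂ − y₁)³/(4y₁y₂) = (23.6 − 2.94)³/(4×2.94×23.6) = 8876/278 = 31.9 ft.

ΔE = 31.9 ft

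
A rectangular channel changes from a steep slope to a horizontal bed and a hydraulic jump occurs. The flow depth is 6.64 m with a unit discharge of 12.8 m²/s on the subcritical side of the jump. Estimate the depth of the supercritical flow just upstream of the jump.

V₂ = q/y₂ = 12.8/6.64 = 1.93 m/s; Fr₂ = V₂/√(g·y₂) = 0.239.
From the momentum equation (using Fr₂), y₁/y₂ = ½[√(1 + 8Fr₂²) − 1] = ½[√1.456 − 1] = 0.103.
y₁ = 0.103 × 6.64 = 0.687 m.

y₁ = 0.687 m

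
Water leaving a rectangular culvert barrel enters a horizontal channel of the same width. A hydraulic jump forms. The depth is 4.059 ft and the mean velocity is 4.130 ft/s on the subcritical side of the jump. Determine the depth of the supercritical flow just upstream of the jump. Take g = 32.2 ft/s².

y₁ = 0.8721 ft

Fr₂ = V₂/√(g·y₂) = 4.130/√(32.2×4.059) = 0.3613.
From the momentum equation (using Fr₂), y₁/y₂ = ½[√(1 + 8Fr₂²) − 1] = ½[√2.0440 − 1] = 0.2148.
y₁ = 0.2148 × 4.059 = 0.8721 ft.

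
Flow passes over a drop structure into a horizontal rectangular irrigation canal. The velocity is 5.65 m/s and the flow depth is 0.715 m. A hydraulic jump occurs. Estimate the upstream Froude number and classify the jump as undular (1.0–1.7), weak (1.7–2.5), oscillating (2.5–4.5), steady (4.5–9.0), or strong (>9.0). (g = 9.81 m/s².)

Fr₁ = 2.13; weak jump

Fr₁ = V₁/√(g·y₁) = 5.65/√(9.81×0.715) = 2.13.
Fr₁ = 2.13 lies in the weak range.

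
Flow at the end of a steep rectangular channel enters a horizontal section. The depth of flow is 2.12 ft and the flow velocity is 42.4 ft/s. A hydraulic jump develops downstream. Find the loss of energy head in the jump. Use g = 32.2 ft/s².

ΔE = 15.1 ft

Fr₁ = V₁/√(g·y₁) = 42.4/√(32.2×2.12) = 5.13.
Conjugate-depth relation: y₂/y₁ = ½[√(1 + 8Fr₁²) − 1] = ½[√211.7 − 1] = 6.77.
y₂ = 6.77 × 2.12 = 14.4 ft.
Head loss: ΔE = (y₂ − y₁)³/(4y₁y₂) = (14.4 − 2.12)³/(4×2.12×14.4) = 1835/122 = 15.1 ft.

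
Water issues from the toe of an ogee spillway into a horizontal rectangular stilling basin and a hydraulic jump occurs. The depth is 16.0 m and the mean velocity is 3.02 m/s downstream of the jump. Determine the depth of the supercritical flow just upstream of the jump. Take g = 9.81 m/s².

Fr₂ = V₂/√(g·y₂) = 3.02/√(9.81×16.0) = 0.241.
The Bélanger relation is symmetric: y₁/y₂ = ½[√(1 + 8Fr₂²) − 1] = ½[√1.465 − 1] = 0.105.
y₁ = 0.105 × 16.0 = 1.68 m.

y₁ = 1.68 m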